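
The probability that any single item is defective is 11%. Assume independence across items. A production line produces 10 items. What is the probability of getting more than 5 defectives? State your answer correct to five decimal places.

X ~ Binomial(10, 0.11); P(X ≥ 6) = Σ C(10,k) p^k (1−p)^(10−k) over k:
  k=6: C(10,6)·0.11^6·0.89^4 = 0.0002334
  k=7: C(10,7)·0.11^7·0.89^3 = 0.0000165
  k=8: C(10,8)·0.11^8·0.89^2 = 0.0000008
  k=9: C(10,9)·0.11^9·0.89^1 = 0.0000000
  k=10: C(10,10)·0.11^10·0.89^0 = 0.0000000
Total = 0.0002507

0.00025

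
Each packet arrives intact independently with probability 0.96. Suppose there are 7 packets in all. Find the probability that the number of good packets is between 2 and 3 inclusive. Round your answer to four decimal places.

X ~ Binomial(7, 0.96); P(2 ≤ X ≤ 3) = Σ C(7,k) p^k (1−p)^(7−k) over k:
  k=2: C(7,2)·0.96^2·0.04^5 = 0.000002
  k=3: C(7,3)·0.96^3·0.04^4 = 0.000079
Total = 0.000081

0.0001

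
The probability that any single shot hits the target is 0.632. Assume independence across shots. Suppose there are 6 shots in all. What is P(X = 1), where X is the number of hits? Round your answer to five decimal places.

0.02559

X ~ Binomial(n=6, p=0.632).
P(X=1) = C(6,1) · p^1 · (1−p)^5
= 6 · 0.632 · 0.006749 = 0.0255922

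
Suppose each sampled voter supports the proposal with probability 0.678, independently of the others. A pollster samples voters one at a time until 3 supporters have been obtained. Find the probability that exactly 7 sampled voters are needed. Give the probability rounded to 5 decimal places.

0.05026

Y = trial on which the third success occurs; negative binomial, r=3, p=0.678.
P(Y=7) = C(6,2) · p^3 · (1−p)^4
= 15 · 0.31167 · 0.01075 = 0.0502578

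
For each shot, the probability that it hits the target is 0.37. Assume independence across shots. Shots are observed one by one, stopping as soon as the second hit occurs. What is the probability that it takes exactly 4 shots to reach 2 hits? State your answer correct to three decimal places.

0.163

Y = trial on which the second success occurs; negative binomial, r=2, p=0.37.
P(Y=4) = C(3,1) · p^2 · (1−p)^2
= 3 · 0.1369 · 0.3969 = 0.16301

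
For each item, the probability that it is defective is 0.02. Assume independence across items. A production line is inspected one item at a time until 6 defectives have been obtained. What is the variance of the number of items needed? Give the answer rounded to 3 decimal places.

Y = total items until the sixth success; negative binomial with r=6, p=0.02.
Var(Y) = r(1−p)/p² = 6·0.98 / 0.02² = 14700.00000

14700.000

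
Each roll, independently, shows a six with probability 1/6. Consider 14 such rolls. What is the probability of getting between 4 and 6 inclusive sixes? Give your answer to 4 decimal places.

0.1896

X ~ Binomial(14, 0.166667); P(4 ≤ X ≤ 6) = Σ C(14,k) p^k (1−p)^(14−k) over k:
  k=4: C(14,4)·0.166667^4·0.833333^10 = 0.124743
  k=5: C(14,5)·0.166667^5·0.833333^9 = 0.049897
  k=6: C(14,6)·0.166667^6·0.833333^8 = 0.014969
Total = 0.189610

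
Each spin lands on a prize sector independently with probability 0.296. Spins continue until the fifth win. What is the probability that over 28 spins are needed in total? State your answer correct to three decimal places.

Needing more than 28 spins ⇔ fewer than 5 successes in the first 28. With X ~ Binomial(28, 0.296), P(Y > 28) = P(X ≤ 4).
  k=0: C(28,0)·0.296^0·0.704^28 = 0.00005
  k=1: C(28,1)·0.296^1·0.704^27 = 0.00064
  k=2: C(28,2)·0.296^2·0.704^26 = 0.00361
  k=3: C(28,3)·0.296^3·0.704^25 = 0.01314
  k=4: C(28,4)·0.296^4·0.704^24 = 0.03453
P(X ≤ 4) = 0.05196

0.052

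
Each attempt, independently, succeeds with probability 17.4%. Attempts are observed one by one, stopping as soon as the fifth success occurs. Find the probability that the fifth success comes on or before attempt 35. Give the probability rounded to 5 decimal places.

0.75266

Finishing within 35 attempts ⇔ at least 5 successes in the first 35. With X ~ Binomial(35, 0.174), P(Y ≤ 35) = 1 − P(X ≤ 4).
  k=0: C(35,0)·0.174^0·0.826^35 = 0.0012425
  k=1: C(35,1)·0.174^1·0.826^34 = 0.0091609
  k=2: C(35,2)·0.174^2·0.826^33 = 0.0328063
  k=3: C(35,3)·0.174^3·0.826^32 = 0.0760184
  k=4: C(35,4)·0.174^4·0.826^31 = 0.1281085
1 − 0.2473367 = 0.7526633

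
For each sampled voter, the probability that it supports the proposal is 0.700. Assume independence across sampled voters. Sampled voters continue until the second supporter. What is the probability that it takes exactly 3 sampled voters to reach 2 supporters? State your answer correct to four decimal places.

Y = trial on which the second success occurs; negative binomial, r=2, p=0.70.
P(Y=3) = C(2,1) · p^2 · (1−p)^1
= 2 · 0.49 · 0.3 = 0.294000

0.2940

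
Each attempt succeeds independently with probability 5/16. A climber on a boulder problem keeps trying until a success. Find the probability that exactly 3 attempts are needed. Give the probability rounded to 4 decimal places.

0.1477

Geometric (trials to first success), p = 0.3125.
P(Y = 3) = (1−p)^2 · p = 0.47266 · 0.3125 = 0.147705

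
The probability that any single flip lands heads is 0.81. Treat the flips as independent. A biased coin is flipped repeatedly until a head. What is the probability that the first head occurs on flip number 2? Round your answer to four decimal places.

0.1539

Geometric (trials to first success), p = 0.81.
P(Y = 2) = (1−p)^1 · p = 0.19 · 0.81 = 0.153900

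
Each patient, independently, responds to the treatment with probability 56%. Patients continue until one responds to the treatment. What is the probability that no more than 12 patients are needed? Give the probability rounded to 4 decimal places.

0.9999

Y = number of patients to the first success; geometric, p = 0.56.
P(Y ≤ 12) = 1 − (1−p)^12 = 1 − 0.000053 = 0.999947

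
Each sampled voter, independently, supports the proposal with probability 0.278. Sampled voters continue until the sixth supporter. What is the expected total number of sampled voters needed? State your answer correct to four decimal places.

21.5827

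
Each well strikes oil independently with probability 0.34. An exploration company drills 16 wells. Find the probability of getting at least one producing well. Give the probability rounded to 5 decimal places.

0.99870

P(at least one) = 1 − P(none) = 1 − (1 − 0.34)^16
= 1 − 0.0012963 = 0.9987037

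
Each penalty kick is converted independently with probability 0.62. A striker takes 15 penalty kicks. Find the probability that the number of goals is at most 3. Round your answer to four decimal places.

0.0011

X ~ Binomial(15, 0.62); P(X ≤ 3) = Σ C(15,k) p^k (1−p)^(15−k) over k:
  k=0: C(15,0)·0.62^0·0.38^15 = 0.000000
  k=1: C(15,1)·0.62^1·0.38^14 = 0.000012
  k=2: C(15,2)·0.62^2·0.38^13 = 0.000139
  k=3: C(15,3)·0.62^3·0.38^12 = 0.000983
Total = 0.001135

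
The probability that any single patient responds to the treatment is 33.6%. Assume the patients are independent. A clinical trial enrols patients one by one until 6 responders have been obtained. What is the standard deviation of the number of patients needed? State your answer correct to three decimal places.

Y = total patients until the sixth success; negative binomial with r=6, p=0.336.
SD(Y) = √[r(1−p)/p²] = √(35.28912) = 5.94046

5.940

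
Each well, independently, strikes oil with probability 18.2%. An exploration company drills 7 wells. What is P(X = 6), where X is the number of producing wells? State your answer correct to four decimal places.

0.0002

X ~ Binomial(n=7, p=0.182).
P(X=6) = C(7,6) · p^6 · (1−p)^1
= 7 · 3.6344e-05 · 0.818 = 0.000208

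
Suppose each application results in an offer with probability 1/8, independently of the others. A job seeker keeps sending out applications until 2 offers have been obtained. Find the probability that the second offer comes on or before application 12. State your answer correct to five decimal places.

0.45330

Finishing within 12 applications ⇔ at least 2 successes in the first 12. With X ~ Binomial(12, 0.125), P(Y ≤ 12) = 1 − P(X ≤ 1).
  k=0: C(12,0)·0.125^0·0.875^12 = 0.2014172
  k=1: C(12,1)·0.125^1·0.875^11 = 0.3452867
1 − 0.5467039 = 0.4532961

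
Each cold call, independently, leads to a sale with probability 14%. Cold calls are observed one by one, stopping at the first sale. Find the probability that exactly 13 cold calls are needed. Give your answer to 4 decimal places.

0.0229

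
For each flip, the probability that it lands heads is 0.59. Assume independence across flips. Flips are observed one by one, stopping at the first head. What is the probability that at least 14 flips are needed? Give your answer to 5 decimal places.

Y = number of flips to the first success; geometric, p = 0.59.
P(Y > 13) = P(first 13 all fail) = (1−p)^13 = 0.0000093

0.00001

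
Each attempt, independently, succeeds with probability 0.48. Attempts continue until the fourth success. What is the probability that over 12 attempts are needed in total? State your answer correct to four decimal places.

0.0943

Needing more than 12 attempts ⇔ fewer than 4 successes in the first 12. With X ~ Binomial(12, 0.48), P(Y > 12) = P(X ≤ 3).
  k=0: C(12,0)·0.48^0·0.52^12 = 0.000391
  k=1: C(12,1)·0.48^1·0.52^11 = 0.004330
  k=2: C(12,2)·0.48^2·0.52^10 = 0.021982
  k=3: C(12,3)·0.48^3·0.52^9 = 0.067636
P(X ≤ 3) = 0.094338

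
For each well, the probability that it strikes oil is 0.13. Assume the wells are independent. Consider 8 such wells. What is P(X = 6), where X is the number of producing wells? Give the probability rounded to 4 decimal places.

X ~ Binomial(n=8, p=0.13).
P(X=6) = C(8,6) · p^6 · (1−p)^2
= 28 · 4.8268e-06 · 0.7569 = 0.000102

0.0001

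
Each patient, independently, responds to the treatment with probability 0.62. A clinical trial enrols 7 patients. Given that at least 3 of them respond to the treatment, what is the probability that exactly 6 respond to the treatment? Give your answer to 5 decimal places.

0.16390

X ~ Binomial(7, 0.62). Want P(X=6 | X≥3) = P(X=6) / P(X≥3).
P(X=6) = C(7,6)·0.62^6·0.38^1 = 0.1510886
P(X≥3) = 1 − 0.0011442 − 0.0130675 − 0.0639618 = 0.9218266
Ratio = 0.1510886 / 0.9218266 = 0.1639014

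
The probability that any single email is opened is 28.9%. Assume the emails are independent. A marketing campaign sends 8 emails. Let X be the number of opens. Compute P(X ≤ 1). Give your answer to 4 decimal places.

0.2777

X ~ Binomial(8, 0.289); P(X ≤ 1) = Σ C(8,k) p^k (1−p)^(8−k) over k:
  k=0: C(8,0)·0.289^0·0.711^8 = 0.065307
  k=1: C(8,1)·0.289^1·0.711^7 = 0.212361
Total = 0.277668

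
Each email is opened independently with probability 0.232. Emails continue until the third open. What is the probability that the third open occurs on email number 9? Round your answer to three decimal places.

Y = trial on which the third success occurs; negative binomial, r=3, p=0.232.
P(Y=9) = C(8,2) · p^3 · (1−p)^6
= 28 · 0.012487 · 0.2052 = 0.07174

0.072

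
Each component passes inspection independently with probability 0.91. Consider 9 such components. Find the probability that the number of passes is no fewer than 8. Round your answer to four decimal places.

X ~ Binomial(9, 0.91); P(X ≥ 8) = Σ C(9,k) p^k (1−p)^(9−k) over k:
  k=8: C(9,8)·0.91^8·0.09^1 = 0.380905
  k=9: C(9,9)·0.91^9·0.09^0 = 0.427930
Total = 0.808834

0.8088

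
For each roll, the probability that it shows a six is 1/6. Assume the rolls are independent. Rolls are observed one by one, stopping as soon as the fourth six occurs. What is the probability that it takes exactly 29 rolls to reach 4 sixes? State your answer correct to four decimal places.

Y = trial on which the fourth success occurs; negative binomial, r=4, p=0.166667.
P(Y=29) = C(28,3) · p^4 · (1−p)^25
= 3276 · 0.0007716 · 0.010483 = 0.026498

0.0265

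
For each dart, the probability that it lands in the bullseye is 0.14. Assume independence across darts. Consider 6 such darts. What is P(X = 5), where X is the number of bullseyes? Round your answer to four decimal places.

0.0003

X ~ Binomial(n=6, p=0.14).
P(X=5) = C(6,5) · p^5 · (1−p)^1
= 6 · 5.3782e-05 · 0.86 = 0.000278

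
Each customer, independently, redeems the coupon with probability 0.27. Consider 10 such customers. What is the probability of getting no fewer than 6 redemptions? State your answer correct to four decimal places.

0.0287

X ~ Binomial(10, 0.27); P(X ≥ 6) = Σ C(10,k) p^k (1−p)^(10−k) over k:
  k=6: C(10,6)·0.27^6·0.73^4 = 0.023104
  k=7: C(10,7)·0.27^7·0.73^3 = 0.004883
  k=8: C(10,8)·0.27^8·0.73^2 = 0.000677
  k=9: C(10,9)·0.27^9·0.73^1 = 0.000056
  k=10: C(10,10)·0.27^10·0.73^0 = 0.000002
Total = 0.028722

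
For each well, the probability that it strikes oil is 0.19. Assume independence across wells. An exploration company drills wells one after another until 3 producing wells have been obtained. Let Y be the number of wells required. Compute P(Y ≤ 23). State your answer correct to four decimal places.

0.8404

Finishing within 23 wells ⇔ at least 3 successes in the first 23. With X ~ Binomial(23, 0.19), P(Y ≤ 23) = 1 − P(X ≤ 2).
  k=0: C(23,0)·0.19^0·0.81^23 = 0.007855
  k=1: C(23,1)·0.19^1·0.81^22 = 0.042379
  k=2: C(23,2)·0.19^2·0.81^21 = 0.109349
1 − 0.159583 = 0.840417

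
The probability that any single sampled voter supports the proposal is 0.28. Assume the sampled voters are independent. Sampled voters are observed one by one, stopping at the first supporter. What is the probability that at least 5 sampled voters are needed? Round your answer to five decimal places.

0.26874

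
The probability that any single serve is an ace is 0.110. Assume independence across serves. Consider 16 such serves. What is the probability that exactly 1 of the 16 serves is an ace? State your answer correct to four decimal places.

0.3065

X ~ Binomial(n=16, p=0.11).
P(X=1) = C(16,1) · p^1 · (1−p)^15
= 16 · 0.11 · 0.17412 = 0.306452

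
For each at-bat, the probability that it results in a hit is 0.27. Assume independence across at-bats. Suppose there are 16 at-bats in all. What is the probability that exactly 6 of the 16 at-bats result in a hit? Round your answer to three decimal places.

X ~ Binomial(n=16, p=0.27).
P(X=6) = C(16,6) · p^6 · (1−p)^10
= 8008 · 0.00038742 · 0.042976 = 0.13333

0.133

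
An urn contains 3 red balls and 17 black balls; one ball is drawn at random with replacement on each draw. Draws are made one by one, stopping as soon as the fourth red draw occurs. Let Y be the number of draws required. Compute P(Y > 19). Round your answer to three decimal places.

Needing more than 19 draws ⇔ fewer than 4 successes in the first 19. With X ~ Binomial(19, 0.15), P(Y > 19) = P(X ≤ 3).
  k=0: C(19,0)·0.15^0·0.85^19 = 0.04560
  k=1: C(19,1)·0.15^1·0.85^18 = 0.15289
  k=2: C(19,2)·0.15^2·0.85^17 = 0.24283
  k=3: C(19,3)·0.15^3·0.85^16 = 0.24283
P(X ≤ 3) = 0.68415

0.684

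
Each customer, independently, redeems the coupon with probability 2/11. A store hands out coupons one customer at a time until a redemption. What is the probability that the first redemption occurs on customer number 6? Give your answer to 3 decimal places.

Geometric (trials to first success), p = 0.181818.
P(Y = 6) = (1−p)^5 · p = 0.36665 · 0.181818 = 0.06666

0.067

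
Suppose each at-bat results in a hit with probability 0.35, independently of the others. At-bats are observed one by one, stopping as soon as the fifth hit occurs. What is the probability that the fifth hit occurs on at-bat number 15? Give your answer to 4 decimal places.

Y = trial on which the fifth success occurs; negative binomial, r=5, p=0.35.
P(Y=15) = C(14,4) · p^5 · (1−p)^10
= 1001 · 0.0052522 · 0.013463 = 0.070780

0.0708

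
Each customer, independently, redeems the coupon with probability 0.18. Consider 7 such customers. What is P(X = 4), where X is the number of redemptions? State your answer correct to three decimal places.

0.020

X ~ Binomial(n=7, p=0.18).
P(X=4) = C(7,4) · p^4 · (1−p)^3
= 35 · 0.0010498 · 0.55137 = 0.02026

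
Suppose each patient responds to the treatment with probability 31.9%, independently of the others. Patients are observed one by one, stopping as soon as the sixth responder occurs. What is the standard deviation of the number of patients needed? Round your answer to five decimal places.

Y = total patients until the sixth success; negative binomial with r=6, p=0.319.
SD(Y) = √[r(1−p)/p²] = √(40.1529073) = 6.3366322

6.33663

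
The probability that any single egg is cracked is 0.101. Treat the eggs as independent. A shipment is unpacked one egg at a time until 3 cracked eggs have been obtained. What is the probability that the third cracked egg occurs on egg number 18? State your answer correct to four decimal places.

0.0284

Y = trial on which the third success occurs; negative binomial, r=3, p=0.101.
P(Y=18) = C(17,2) · p^3 · (1−p)^15
= 136 · 0.0010303 · 0.20249 = 0.028373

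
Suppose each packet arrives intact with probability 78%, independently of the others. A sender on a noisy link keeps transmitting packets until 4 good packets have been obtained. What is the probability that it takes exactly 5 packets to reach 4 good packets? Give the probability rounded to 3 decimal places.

0.326

Y = trial on which the fourth success occurs; negative binomial, r=4, p=0.78.
P(Y=5) = C(4,3) · p^4 · (1−p)^1
= 4 · 0.37015 · 0.22 = 0.32573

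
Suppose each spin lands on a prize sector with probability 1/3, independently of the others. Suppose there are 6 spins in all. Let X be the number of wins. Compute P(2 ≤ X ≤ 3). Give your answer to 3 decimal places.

0.549

X ~ Binomial(6, 0.333333); P(2 ≤ X ≤ 3) = Σ C(6,k) p^k (1−p)^(6−k) over k:
  k=2: C(6,2)·0.333333^2·0.666667^4 = 0.32922
  k=3: C(6,3)·0.333333^3·0.666667^3 = 0.21948
Total = 0.54870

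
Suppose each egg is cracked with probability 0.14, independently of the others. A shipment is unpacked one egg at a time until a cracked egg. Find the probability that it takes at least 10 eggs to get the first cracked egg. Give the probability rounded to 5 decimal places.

0.25733

Y = number of eggs to the first success; geometric, p = 0.14.
P(Y > 9) = P(first 9 all fail) = (1−p)^9 = 0.2573274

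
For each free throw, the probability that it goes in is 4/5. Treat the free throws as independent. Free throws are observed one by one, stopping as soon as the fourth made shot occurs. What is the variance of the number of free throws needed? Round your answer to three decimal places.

Y = total free throws until the fourth success; negative binomial with r=4, p=0.80.
Var(Y) = r(1−p)/p² = 4·0.20 / 0.80² = 1.25000

1.250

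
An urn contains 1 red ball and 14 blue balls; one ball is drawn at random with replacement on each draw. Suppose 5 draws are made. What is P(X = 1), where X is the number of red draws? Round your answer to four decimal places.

0.2529

X ~ Binomial(n=5, p=0.066667).
P(X=1) = C(5,1) · p^1 · (1−p)^4
= 5 · 0.066667 · 0.75883 = 0.252945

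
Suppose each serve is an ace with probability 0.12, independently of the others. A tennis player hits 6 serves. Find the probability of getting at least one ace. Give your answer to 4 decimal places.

P(at least one) = 1 − P(none) = 1 − (1 − 0.12)^6
= 1 − 0.464404 = 0.535596

0.5356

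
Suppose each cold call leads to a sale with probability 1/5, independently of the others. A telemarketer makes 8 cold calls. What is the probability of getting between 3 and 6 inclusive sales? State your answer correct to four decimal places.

0.2030

X ~ Binomial(8, 0.20); P(3 ≤ X ≤ 6) = Σ C(8,k) p^k (1−p)^(8−k) over k:
  k=3: C(8,3)·0.20^3·0.80^5 = 0.146801
  k=4: C(8,4)·0.20^4·0.80^4 = 0.045875
  k=5: C(8,5)·0.20^5·0.80^3 = 0.009175
  k=6: C(8,6)·0.20^6·0.80^2 = 0.001147
Total = 0.202998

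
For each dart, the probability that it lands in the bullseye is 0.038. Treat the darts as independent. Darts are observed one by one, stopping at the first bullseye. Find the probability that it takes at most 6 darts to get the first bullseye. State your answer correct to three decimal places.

Y = number of darts to the first success; geometric, p = 0.038.
P(Y ≤ 6) = 1 − (1−p)^6 = 1 − 0.79259 = 0.20741

0.207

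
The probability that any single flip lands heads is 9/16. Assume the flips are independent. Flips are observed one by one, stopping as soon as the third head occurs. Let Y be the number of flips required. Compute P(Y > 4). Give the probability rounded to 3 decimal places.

0.588

Needing more than 4 flips ⇔ fewer than 3 successes in the first 4. With X ~ Binomial(4, 0.5625), P(Y > 4) = P(X ≤ 2).
  k=0: C(4,0)·0.5625^0·0.4375^4 = 0.03664
  k=1: C(4,1)·0.5625^1·0.4375^3 = 0.18842
  k=2: C(4,2)·0.5625^2·0.4375^2 = 0.36337
P(X ≤ 2) = 0.58842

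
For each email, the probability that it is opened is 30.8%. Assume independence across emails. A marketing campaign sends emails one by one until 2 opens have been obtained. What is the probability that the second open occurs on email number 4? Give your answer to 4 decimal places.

0.1363

Y = trial on which the second success occurs; negative binomial, r=2, p=0.308.
P(Y=4) = C(3,1) · p^2 · (1−p)^2
= 3 · 0.094864 · 0.47886 = 0.136281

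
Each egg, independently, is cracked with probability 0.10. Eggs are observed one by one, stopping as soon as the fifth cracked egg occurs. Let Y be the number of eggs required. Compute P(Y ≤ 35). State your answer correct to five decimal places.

0.26925

Finishing within 35 eggs ⇔ at least 5 successes in the first 35. With X ~ Binomial(35, 0.10), P(Y ≤ 35) = 1 − P(X ≤ 4).
  k=0: C(35,0)·0.10^0·0.90^35 = 0.0250316
  k=1: C(35,1)·0.10^1·0.90^34 = 0.0973449
  k=2: C(35,2)·0.10^2·0.90^33 = 0.1838738
  k=3: C(35,3)·0.10^3·0.90^32 = 0.2247346
  k=4: C(35,4)·0.10^4·0.90^31 = 0.1997641
1 − 0.7307490 = 0.2692510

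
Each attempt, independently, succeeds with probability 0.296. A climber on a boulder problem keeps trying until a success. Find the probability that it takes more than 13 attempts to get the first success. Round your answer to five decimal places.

0.01043

Y = number of attempts to the first success; geometric, p = 0.296.
P(Y > 13) = P(first 13 all fail) = (1−p)^13 = 0.0104338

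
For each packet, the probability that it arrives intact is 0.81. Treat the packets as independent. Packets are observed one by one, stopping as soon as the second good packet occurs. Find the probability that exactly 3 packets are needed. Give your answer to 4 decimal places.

Y = trial on which the second success occurs; negative binomial, r=2, p=0.81.
P(Y=3) = C(2,1) · p^2 · (1−p)^1
= 2 · 0.6561 · 0.19 = 0.249318

0.2493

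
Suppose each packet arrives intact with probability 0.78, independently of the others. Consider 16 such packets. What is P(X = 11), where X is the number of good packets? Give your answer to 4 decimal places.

0.1464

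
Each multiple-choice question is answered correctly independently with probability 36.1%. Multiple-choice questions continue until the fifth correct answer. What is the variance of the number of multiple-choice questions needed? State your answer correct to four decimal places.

24.5164

Y = total multiple-choice questions until the fifth success; negative binomial with r=5, p=0.361.
Var(Y) = r(1−p)/p² = 5·0.639 / 0.361² = 24.516386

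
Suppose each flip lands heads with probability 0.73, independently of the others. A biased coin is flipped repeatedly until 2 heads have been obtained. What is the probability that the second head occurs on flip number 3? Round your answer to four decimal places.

Y = trial on which the second success occurs; negative binomial, r=2, p=0.73.
P(Y=3) = C(2,1) · p^2 · (1−p)^1
= 2 · 0.5329 · 0.27 = 0.287766

0.2878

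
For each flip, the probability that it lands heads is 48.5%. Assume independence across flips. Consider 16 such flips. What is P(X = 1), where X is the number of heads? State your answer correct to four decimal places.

0.0004

X ~ Binomial(n=16, p=0.485).
P(X=1) = C(16,1) · p^1 · (1−p)^15
= 16 · 0.485 · 4.7545e-05 = 0.000369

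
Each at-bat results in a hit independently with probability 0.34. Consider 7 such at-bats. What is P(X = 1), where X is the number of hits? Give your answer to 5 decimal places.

0.19672

X ~ Binomial(n=7, p=0.34).
P(X=1) = C(7,1) · p^1 · (1−p)^6
= 7 · 0.34 · 0.082654 = 0.1967164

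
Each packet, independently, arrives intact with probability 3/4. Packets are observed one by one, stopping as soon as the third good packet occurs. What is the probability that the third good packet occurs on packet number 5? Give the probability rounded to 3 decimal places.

0.158

Y = trial on which the third success occurs; negative binomial, r=3, p=0.75.
P(Y=5) = C(4,2) · p^3 · (1−p)^2
= 6 · 0.42188 · 0.0625 = 0.15820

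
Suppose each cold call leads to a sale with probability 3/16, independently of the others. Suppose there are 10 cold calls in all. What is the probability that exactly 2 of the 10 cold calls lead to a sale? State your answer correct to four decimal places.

0.3005

X ~ Binomial(n=10, p=0.1875).
P(X=2) = C(10,2) · p^2 · (1−p)^8
= 45 · 0.035156 · 0.18993 = 0.300471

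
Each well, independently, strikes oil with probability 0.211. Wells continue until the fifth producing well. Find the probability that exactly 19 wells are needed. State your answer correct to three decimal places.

Y = trial on which the fifth success occurs; negative binomial, r=5, p=0.211.
P(Y=19) = C(18,4) · p^5 · (1−p)^14
= 3060 · 0.00041823 · 0.036231 = 0.04637

0.046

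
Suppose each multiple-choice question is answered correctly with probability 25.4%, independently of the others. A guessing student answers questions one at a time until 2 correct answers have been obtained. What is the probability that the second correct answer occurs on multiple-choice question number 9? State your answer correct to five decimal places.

Y = trial on which the second success occurs; negative binomial, r=2, p=0.254.
P(Y=9) = C(8,1) · p^2 · (1−p)^7
= 8 · 0.064516 · 0.12858 = 0.0663635

0.06636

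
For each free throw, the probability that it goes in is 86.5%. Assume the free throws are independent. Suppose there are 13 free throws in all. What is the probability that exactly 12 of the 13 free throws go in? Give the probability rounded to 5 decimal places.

0.30794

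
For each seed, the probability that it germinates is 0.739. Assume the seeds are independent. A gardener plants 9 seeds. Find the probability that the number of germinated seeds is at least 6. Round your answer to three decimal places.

X ~ Binomial(9, 0.739); P(X ≥ 6) = Σ C(9,k) p^k (1−p)^(9−k) over k:
  k=6: C(9,6)·0.739^6·0.261^3 = 0.24326
  k=7: C(9,7)·0.739^7·0.261^2 = 0.29519
  k=8: C(9,8)·0.739^8·0.261^1 = 0.20895
  k=9: C(9,9)·0.739^9·0.261^0 = 0.06574
Total = 0.81313

0.813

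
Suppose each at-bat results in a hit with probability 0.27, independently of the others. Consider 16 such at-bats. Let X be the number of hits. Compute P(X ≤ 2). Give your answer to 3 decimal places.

0.152

X ~ Binomial(16, 0.27); P(X ≤ 2) = Σ C(16,k) p^k (1−p)^(16−k) over k:
  k=0: C(16,0)·0.27^0·0.73^16 = 0.00650
  k=1: C(16,1)·0.27^1·0.73^15 = 0.03849
  k=2: C(16,2)·0.27^2·0.73^14 = 0.10676
Total = 0.15176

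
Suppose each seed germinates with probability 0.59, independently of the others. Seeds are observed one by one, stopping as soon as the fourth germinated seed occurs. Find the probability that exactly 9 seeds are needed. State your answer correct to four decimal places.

Y = trial on which the fourth success occurs; negative binomial, r=4, p=0.59.
P(Y=9) = C(8,3) · p^4 · (1−p)^5
= 56 · 0.12117 · 0.011586 = 0.078617

0.0786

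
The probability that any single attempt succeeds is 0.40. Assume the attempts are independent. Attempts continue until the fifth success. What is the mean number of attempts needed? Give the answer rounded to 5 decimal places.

12.50000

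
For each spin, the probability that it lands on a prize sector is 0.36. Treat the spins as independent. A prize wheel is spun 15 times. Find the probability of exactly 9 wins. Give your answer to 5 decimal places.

0.03493

X ~ Binomial(n=15, p=0.36).
P(X=9) = C(15,9) · p^9 · (1−p)^6
= 5005 · 0.00010156 · 0.068719 = 0.0349306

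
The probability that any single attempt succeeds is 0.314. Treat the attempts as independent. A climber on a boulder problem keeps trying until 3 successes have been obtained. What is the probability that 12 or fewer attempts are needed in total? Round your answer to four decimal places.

Finishing within 12 attempts ⇔ at least 3 successes in the first 12. With X ~ Binomial(12, 0.314), P(Y ≤ 12) = 1 − P(X ≤ 2).
  k=0: C(12,0)·0.314^0·0.686^12 = 0.010861
  k=1: C(12,1)·0.314^1·0.686^11 = 0.059659
  k=2: C(12,2)·0.314^2·0.686^10 = 0.150191
1 − 0.220712 = 0.779288

0.7793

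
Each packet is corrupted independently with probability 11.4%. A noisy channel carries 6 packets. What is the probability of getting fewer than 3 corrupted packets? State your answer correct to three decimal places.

0.977

X ~ Binomial(6, 0.114); P(X ≤ 2) = Σ C(6,k) p^k (1−p)^(6−k) over k:
  k=0: C(6,0)·0.114^0·0.886^6 = 0.48373
  k=1: C(6,1)·0.114^1·0.886^5 = 0.37344
  k=2: C(6,2)·0.114^2·0.886^4 = 0.12013
Total = 0.97730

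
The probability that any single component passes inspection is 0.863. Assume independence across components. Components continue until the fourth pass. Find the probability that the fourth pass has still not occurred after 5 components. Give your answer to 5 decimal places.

0.14135

Needing more than 5 components ⇔ fewer than 4 successes in the first 5. With X ~ Binomial(5, 0.863), P(Y > 5) = P(X ≤ 3).
  k=0: C(5,0)·0.863^0·0.137^5 = 0.0000483
  k=1: C(5,1)·0.863^1·0.137^4 = 0.0015201
  k=2: C(5,2)·0.863^2·0.137^3 = 0.0191506
  k=3: C(5,3)·0.863^3·0.137^2 = 0.1206351
P(X ≤ 3) = 0.1413540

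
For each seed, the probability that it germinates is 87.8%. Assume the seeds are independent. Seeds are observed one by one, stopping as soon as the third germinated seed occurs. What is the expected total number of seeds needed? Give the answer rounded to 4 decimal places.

3.4169

Y = total seeds until the third success; negative binomial with r=3, p=0.878.
E[Y] = r / p = 3 / 0.878 = 3.416856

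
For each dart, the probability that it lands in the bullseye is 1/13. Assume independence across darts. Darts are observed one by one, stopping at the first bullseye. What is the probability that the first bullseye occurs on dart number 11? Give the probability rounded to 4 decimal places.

Geometric (trials to first success), p = 0.076923.
P(Y = 11) = (1−p)^10 · p = 0.44914 · 0.076923 = 0.034549

0.0345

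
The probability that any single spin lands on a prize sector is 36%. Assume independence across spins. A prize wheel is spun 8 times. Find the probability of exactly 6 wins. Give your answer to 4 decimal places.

X ~ Binomial(n=8, p=0.36).
P(X=6) = C(8,6) · p^6 · (1−p)^2
= 28 · 0.0021768 · 0.4096 = 0.024965

0.0250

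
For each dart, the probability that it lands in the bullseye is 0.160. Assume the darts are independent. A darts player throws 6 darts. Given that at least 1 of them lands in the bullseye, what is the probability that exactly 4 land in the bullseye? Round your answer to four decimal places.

X ~ Binomial(6, 0.16). Want P(X=4 | X≥1) = P(X=4) / P(X≥1).
P(X=4) = C(6,4)·0.16^4·0.84^2 = 0.006936
P(X≥1) = 1 − 0.351298 = 0.648702
Ratio = 0.006936 / 0.648702 = 0.010693

0.0107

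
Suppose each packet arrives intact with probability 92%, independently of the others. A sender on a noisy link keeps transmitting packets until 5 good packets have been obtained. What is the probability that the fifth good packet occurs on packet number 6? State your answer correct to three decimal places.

0.264

Y = trial on which the fifth success occurs; negative binomial, r=5, p=0.92.
P(Y=6) = C(5,4) · p^5 · (1−p)^1
= 5 · 0.65908 · 0.08 = 0.26363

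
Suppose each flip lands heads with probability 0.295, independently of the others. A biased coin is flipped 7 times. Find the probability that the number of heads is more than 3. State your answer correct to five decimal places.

X ~ Binomial(7, 0.295); P(X ≥ 4) = Σ C(7,k) p^k (1−p)^(7−k) over k:
  k=4: C(7,4)·0.295^4·0.705^3 = 0.0928803
  k=5: C(7,5)·0.295^5·0.705^2 = 0.0233189
  k=6: C(7,6)·0.295^6·0.705^1 = 0.0032525
  k=7: C(7,7)·0.295^7·0.705^0 = 0.0001944
Total = 0.1196461

0.11965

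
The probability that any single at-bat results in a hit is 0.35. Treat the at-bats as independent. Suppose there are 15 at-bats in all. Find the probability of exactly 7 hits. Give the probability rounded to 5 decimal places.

0.13193

X ~ Binomial(n=15, p=0.35).
P(X=7) = C(15,7) · p^7 · (1−p)^8
= 6435 · 0.00064339 · 0.031864 = 0.1319264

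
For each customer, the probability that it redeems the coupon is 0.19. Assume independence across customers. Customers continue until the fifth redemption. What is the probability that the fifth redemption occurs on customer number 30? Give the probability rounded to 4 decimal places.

0.0303

Y = trial on which the fifth success occurs; negative binomial, r=5, p=0.19.
P(Y=30) = C(29,4) · p^5 · (1−p)^25
= 23751 · 0.00024761 · 0.0051538 = 0.030309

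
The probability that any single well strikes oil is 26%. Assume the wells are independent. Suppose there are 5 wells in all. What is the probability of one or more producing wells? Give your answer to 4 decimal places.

0.7781

P(at least one) = 1 − P(none) = 1 − (1 − 0.26)^5
= 1 − 0.221901 = 0.778099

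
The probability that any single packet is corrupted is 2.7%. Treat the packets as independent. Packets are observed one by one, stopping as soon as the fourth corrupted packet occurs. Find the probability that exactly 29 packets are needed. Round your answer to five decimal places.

Y = trial on which the fourth success occurs; negative binomial, r=4, p=0.027.
P(Y=29) = C(28,3) · p^4 · (1−p)^25
= 3276 · 5.3144e-07 · 0.50445 = 0.0008783

0.00088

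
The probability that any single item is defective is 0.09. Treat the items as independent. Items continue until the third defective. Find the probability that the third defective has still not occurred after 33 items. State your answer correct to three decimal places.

0.420

Needing more than 33 items ⇔ fewer than 3 successes in the first 33. With X ~ Binomial(33, 0.09), P(Y > 33) = P(X ≤ 2).
  k=0: C(33,0)·0.09^0·0.91^33 = 0.04450
  k=1: C(33,1)·0.09^1·0.91^32 = 0.14524
  k=2: C(33,2)·0.09^2·0.91^31 = 0.22983
P(X ≤ 2) = 0.41957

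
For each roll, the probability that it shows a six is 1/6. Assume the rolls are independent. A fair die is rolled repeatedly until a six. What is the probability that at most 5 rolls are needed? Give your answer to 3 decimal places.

Y = number of rolls to the first success; geometric, p = 0.166667.
P(Y ≤ 5) = 1 − (1−p)^5 = 1 − 0.40188 = 0.59812

0.598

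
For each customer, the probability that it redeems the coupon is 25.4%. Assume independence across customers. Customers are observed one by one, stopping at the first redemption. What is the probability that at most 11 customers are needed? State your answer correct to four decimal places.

Y = number of customers to the first success; geometric, p = 0.254.
P(Y ≤ 11) = 1 − (1−p)^11 = 1 − 0.039822 = 0.960178

0.9602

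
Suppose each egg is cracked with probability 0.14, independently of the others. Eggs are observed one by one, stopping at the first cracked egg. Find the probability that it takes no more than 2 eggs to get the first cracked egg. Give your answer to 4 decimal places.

Y = number of eggs to the first success; geometric, p = 0.14.
P(Y ≤ 2) = 1 − (1−p)^2 = 1 − 0.739600 = 0.260400

0.2604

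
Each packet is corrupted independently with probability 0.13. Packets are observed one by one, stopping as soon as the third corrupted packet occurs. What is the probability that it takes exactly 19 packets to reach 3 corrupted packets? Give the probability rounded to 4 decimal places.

Y = trial on which the third success occurs; negative binomial, r=3, p=0.13.
P(Y=19) = C(18,2) · p^3 · (1−p)^16
= 153 · 0.002197 · 0.10772 = 0.036210

0.0362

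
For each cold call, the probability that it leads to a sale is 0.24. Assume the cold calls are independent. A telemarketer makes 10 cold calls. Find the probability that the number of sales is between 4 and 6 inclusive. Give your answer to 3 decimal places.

X ~ Binomial(10, 0.24); P(4 ≤ X ≤ 6) = Σ C(10,k) p^k (1−p)^(10−k) over k:
  k=4: C(10,4)·0.24^4·0.76^6 = 0.13426
  k=5: C(10,5)·0.24^5·0.76^5 = 0.05088
  k=6: C(10,6)·0.24^6·0.76^4 = 0.01339
Total = 0.19853

0.199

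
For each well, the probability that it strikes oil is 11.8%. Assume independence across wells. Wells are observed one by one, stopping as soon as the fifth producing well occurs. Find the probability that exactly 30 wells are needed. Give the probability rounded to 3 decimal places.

0.024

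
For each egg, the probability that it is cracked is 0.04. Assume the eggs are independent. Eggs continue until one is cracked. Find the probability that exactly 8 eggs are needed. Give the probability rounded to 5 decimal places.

0.03006

Geometric (trials to first success), p = 0.04.
P(Y = 8) = (1−p)^7 · p = 0.75145 · 0.04 = 0.0300579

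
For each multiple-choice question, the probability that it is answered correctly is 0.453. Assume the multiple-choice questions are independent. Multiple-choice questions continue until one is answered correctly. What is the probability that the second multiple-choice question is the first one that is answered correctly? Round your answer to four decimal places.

Geometric (trials to first success), p = 0.453.
P(Y = 2) = (1−p)^1 · p = 0.547 · 0.453 = 0.247791

0.2478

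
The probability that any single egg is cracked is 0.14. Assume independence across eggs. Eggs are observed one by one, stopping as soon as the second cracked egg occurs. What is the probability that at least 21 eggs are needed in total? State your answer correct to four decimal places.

Needing more than 20 eggs ⇔ fewer than 2 successes in the first 20. With X ~ Binomial(20, 0.14), P(Y > 20) = P(X ≤ 1).
  k=0: C(20,0)·0.14^0·0.86^20 = 0.048974
  k=1: C(20,1)·0.14^1·0.86^19 = 0.159451
P(X ≤ 1) = 0.208426

0.2084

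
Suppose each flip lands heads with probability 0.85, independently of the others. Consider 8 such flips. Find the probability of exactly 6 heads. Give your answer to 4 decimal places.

X ~ Binomial(n=8, p=0.85).
P(X=6) = C(8,6) · p^6 · (1−p)^2
= 28 · 0.37715 · 0.0225 = 0.237604

0.2376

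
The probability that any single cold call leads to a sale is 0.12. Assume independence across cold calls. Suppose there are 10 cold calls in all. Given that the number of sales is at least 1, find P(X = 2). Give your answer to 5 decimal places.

0.32300

X ~ Binomial(10, 0.12). Want P(X=2 | X≥1) = P(X=2) / P(X≥1).
P(X=2) = C(10,2)·0.12^2·0.88^8 = 0.2330432
P(X≥1) = 1 − 0.2785010 = 0.7214990
Ratio = 0.2330432 / 0.7214990 = 0.3229986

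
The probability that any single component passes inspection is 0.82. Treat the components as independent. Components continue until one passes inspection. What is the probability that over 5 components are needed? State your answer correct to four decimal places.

0.0002

Y = number of components to the first success; geometric, p = 0.82.
P(Y > 5) = P(first 5 all fail) = (1−p)^5 = 0.000189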